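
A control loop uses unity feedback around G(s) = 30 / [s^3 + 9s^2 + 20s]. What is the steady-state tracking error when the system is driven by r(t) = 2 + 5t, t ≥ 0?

The denominator has no term below 20s — 1 pole at s=0, type 1. Treating each term separately:
  • 2: tracked with zero error.
  • 5t: e_ss = 5/K_v with K_v=1.5 → 10/3.
Total e_ss = 10/3.

10/3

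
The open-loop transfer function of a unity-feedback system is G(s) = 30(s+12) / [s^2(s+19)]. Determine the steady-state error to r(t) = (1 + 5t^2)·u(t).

19/36

System type = 2 (two poles at s=0). By superposition:
  • 1: tracked with zero error.
  • 5t^2: e_ss = 10/K_a with K_a=360/19 → 19/36.
Total e_ss = 19/36.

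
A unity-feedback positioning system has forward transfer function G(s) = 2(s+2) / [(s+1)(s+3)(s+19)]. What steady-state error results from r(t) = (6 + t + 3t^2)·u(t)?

infinity

System type = 0 (no poles at s=0). By superposition:
  • 6: e_ss = 6/(1+K_p) with K_p=4/57 → 342/61.
  • t: a type-0 system cannot track it, e_ss → ∞.
  • 3t^2: a type-0 system cannot track it, e_ss → ∞.
The unbounded component dominates.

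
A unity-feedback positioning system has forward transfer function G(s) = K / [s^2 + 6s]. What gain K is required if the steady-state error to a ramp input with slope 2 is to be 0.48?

Factoring s from the denominator leaves a polynomial with constant term 6, so the system is type 1.
K_v = lim_{s→0} s·G(s) = K / 6 = (1/6)·K.
e_ss = 2/K_v = 0.48 ⇒ K_v = 25/6 ⇒ K = (25/6)/(1/6) = 25.

25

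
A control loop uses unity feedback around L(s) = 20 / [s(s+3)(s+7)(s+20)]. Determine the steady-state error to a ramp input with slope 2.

42

One free integrator in L(s): this is a type 1 system.
K_v = lim_{s→0} s·L(s) = 20 / (3·7·20) = 1/21.
e_ss = 2/K_v = 2/(1/21) = 42.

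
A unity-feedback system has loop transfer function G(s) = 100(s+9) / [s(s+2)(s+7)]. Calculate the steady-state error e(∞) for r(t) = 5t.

G(s) has one factor of s in the denominator, so the system is type 1.
K_v = lim_{s→0} s·G(s) = 100·9 / (2·7) = 450/7.
e_ss = 5/K_v = 5/(450/7) = 7/90.

7/90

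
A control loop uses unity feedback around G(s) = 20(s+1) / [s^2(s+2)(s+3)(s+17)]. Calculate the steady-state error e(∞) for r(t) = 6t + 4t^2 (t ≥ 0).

40.8

The open loop has two poles at the origin → type 2 system. By superposition:
  • 6t: tracked with zero error.
  • 4t^2: e_ss = 8/K_a with K_a=10/51 → 40.8.
Total e_ss = 40.8.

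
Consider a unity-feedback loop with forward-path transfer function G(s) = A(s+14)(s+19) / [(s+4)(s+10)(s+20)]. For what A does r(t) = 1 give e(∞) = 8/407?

No free integrators in G(s): this is a type 0 system.
K_p = lim_{s→0} G(s) = A·14·19 / (4·10·20) = 0.3325·A.
e_ss = 1/(1 + K_p) = 8/407 ⇒ 1 + 0.3325·A = 50.875 ⇒ A = 150.

150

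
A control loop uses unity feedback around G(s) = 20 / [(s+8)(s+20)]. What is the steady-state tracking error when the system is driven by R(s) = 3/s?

8/3

System type = 0 (no poles at s=0).
K_p = lim_{s→0} G(s) = 20 / (8·20) = 0.125.
e_ss = 3/(1 + K_p) = 3/1.125 = 8/3.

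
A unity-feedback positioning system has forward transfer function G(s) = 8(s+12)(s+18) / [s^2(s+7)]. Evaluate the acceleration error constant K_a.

System type = 2 (two poles at s=0).
K_a = lim_{s→0} s^2·G(s) = 8·12·18 / (7) = 1728/7.

1728/7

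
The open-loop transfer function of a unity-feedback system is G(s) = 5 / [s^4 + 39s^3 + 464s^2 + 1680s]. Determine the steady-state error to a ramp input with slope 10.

Lowest-order denominator term is 1680s, so the open loop has 1 pole at the origin → type 1 system.
K_v = lim_{s→0} s·G(s) = 5 / 1680 = 1/336.
e_ss = 10/K_v = 10/(1/336) = 3360.

3360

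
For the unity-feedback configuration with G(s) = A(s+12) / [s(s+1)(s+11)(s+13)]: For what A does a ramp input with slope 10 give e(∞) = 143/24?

20

G(s) has one factor of s in the denominator, so the system is type 1.
K_v = lim_{s→0} s·G(s) = A·12 / (1·11·13) = (12/143)·A.
e_ss = 10/K_v = 143/24 ⇒ K_v = 240/143 ⇒ A = (240/143)/(12/143) = 20.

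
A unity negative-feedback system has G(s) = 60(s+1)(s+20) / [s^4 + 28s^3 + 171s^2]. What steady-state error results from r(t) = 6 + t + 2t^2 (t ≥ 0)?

Lowest-order denominator term is 171s^2, so the open loop has 2 poles at the origin → type 2 system. Taking each input component in turn:
  • 6: tracked with zero error.
  • t: tracked with zero error.
  • 2t^2: e_ss = 4/K_a with K_a=400/57 → 0.57.
Total e_ss = 0.57.

0.57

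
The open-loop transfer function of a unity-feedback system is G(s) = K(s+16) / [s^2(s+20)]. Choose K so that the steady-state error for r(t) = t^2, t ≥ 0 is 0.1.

25

System type = 2 (two poles at s=0).
K_a = lim_{s→0} s^2·G(s) = K·16 / (20) = 0.8·K.
e_ss = 2/K_a = 0.1 ⇒ K_a = 20 ⇒ K = 20/0.8 = 25.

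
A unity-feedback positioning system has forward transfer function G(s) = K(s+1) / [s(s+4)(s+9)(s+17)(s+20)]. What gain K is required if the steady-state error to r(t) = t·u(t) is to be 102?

One free integrator in G(s): this is a type 1 system.
K_v = lim_{s→0} s·G(s) = K·1 / (4·9·17·20) = (1/12240)·K.
e_ss = 1/K_v = 102 ⇒ K_v = 1/102 ⇒ K = (1/102)/(1/12240) = 120.

120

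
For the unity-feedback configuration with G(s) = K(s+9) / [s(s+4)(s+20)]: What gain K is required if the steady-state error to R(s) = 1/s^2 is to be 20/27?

G(s) has one factor of s in the denominator, so the system is type 1.
K_v = lim_{s→0} s·G(s) = K·9 / (4·20) = 0.1125·K.
e_ss = 1/K_v = 20/27 ⇒ K_v = 1.35 ⇒ K = 1.35/0.1125 = 12.

12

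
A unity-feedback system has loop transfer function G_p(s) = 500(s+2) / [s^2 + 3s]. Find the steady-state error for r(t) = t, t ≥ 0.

The denominator has no term below 3s — 1 pole at s=0, type 1.
K_v = lim_{s→0} s·G_p(s) = 500·2 / 3 = 1000/3.
e_ss = 1/K_v = 1/(1000/3) = 0.003.

0.003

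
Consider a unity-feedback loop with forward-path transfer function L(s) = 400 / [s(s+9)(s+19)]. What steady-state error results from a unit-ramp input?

L(s) has one factor of s in the denominator, so the system is type 1.
K_v = lim_{s→0} s·L(s) = 400 / (9·19) = 400/171.
e_ss = 1/K_v = 1/(400/171) = 0.4275.

0.4275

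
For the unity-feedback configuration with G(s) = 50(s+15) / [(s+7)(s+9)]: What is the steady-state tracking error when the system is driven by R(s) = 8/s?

System type = 0 (no poles at s=0).
K_p = lim_{s→0} G(s) = 50·15 / (7·9) = 250/21.
e_ss = 8/(1 + K_p) = 8/(271/21) = 168/271.

168/271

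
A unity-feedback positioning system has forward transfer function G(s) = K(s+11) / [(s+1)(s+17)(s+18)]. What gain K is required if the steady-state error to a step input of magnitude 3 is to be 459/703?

100

G(s) has no factors of s in the denominator, so the system is type 0.
K_p = lim_{s→0} G(s) = K·11 / (1·17·18) = (11/306)·K.
e_ss = 3/(1 + K_p) = 459/703 ⇒ 1 + (11/306)·K = 703/153 ⇒ K = 100.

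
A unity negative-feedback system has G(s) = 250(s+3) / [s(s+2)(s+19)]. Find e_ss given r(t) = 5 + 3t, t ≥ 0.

G(s) has one factor of s in the denominator, so the system is type 1. By superposition:
  • 5: tracked with zero error.
  • 3t: e_ss = 3/K_v with K_v=375/19 → 0.152.
Total e_ss = 0.152.

0.152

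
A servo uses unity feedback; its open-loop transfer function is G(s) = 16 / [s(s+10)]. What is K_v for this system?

The open loop has one pole at the origin → type 1 system.
K_v = lim_{s→0} s·G(s) = 16 / (10) = 1.6.

1.6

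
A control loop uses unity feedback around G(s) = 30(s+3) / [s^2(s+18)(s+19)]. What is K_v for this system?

infinity

K_v = lim_{s→0} s·G(s); with 2 poles at the origin the limit diverges, so K_v = ∞.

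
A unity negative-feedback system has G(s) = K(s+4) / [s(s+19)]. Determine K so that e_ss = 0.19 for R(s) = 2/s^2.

50

One free integrator in G(s): this is a type 1 system.
K_v = lim_{s→0} s·G(s) = K·4 / (19) = (4/19)·K.
e_ss = 2/K_v = 0.19 ⇒ K_v = 200/19 ⇒ K = (200/19)/(4/19) = 50.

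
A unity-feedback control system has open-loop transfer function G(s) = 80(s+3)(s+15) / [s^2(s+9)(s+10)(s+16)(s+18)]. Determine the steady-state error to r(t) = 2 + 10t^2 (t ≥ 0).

Two free integrators in G(s): this is a type 2 system. Treating each term separately:
  • 2: tracked with zero error.
  • 10t^2: e_ss = 20/K_a with K_a=5/36 → 144.
Total e_ss = 144.

144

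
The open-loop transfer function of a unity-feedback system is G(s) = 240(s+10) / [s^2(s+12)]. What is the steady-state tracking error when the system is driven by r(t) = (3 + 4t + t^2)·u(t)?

The open loop has two poles at the origin → type 2 system. By superposition:
  • 3: tracked with zero error.
  • 4t: tracked with zero error.
  • t^2: e_ss = 2/K_a with K_a=200 → 0.01.
Total e_ss = 0.01.

0.01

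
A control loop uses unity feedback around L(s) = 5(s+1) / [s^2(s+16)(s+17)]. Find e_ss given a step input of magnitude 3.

L(s) has two factors of s in the denominator, so the system is type 2.
K_p = ∞ for a type-2 system; e_ss to a step is zero.

0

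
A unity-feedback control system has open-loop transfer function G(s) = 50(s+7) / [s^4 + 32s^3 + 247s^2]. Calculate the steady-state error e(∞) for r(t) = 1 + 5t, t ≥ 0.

0

Factoring s^2 from the denominator leaves a polynomial with constant term 247, so the system is type 2. Taking each input component in turn:
  • 1: tracked with zero error.
  • 5t: tracked with zero error.
Total e_ss = 0.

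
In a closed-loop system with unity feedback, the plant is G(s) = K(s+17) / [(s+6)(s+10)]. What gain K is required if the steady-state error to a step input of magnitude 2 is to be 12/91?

G(s) has no factors of s in the denominator, so the system is type 0.
K_p = lim_{s→0} G(s) = K·17 / (6·10) = (17/60)·K.
e_ss = 2/(1 + K_p) = 12/91 ⇒ 1 + (17/60)·K = 91/6 ⇒ K = 50.

50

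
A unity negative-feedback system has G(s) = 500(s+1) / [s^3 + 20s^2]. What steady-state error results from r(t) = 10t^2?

0.8

Factoring s^2 from the denominator leaves a polynomial with constant term 20, so the system is type 2.
K_a = lim_{s→0} s^2·G(s) = 500·1 / 20 = 25.
r(t) = 10t^2 gives R(s) = 20/s^3.
e_ss = 20/K_a = 20/25 = 0.8.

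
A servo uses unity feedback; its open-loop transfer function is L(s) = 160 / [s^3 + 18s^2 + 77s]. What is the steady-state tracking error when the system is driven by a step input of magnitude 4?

0

Factoring s from the denominator leaves a polynomial with constant term 77, so the system is type 1.
K_p = ∞ for a type-1 system; e_ss to a step is zero.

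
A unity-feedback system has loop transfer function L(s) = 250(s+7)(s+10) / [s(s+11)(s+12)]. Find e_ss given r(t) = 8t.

264/4375

L(s) has one factor of s in the denominator, so the system is type 1.
K_v = lim_{s→0} s·L(s) = 250·7·10 / (11·12) = 4375/33.
e_ss = 8/K_v = 8/(4375/33) = 264/4375.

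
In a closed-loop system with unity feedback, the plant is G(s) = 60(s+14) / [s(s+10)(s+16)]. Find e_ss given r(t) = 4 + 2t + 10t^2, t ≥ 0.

infinity

One free integrator in G(s): this is a type 1 system. Treating each term separately:
  • 4: tracked with zero error.
  • 2t: e_ss = 2/K_v with K_v=5.25 → 8/21.
  • 10t^2: a type-1 system cannot track it, e_ss → ∞.
The unbounded component dominates.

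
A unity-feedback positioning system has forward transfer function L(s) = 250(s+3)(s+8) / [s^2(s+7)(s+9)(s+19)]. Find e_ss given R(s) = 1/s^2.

0

L(s) has two factors of s in the denominator, so the system is type 2.
K_v = ∞ for a type-2 system; e_ss to a ramp is zero.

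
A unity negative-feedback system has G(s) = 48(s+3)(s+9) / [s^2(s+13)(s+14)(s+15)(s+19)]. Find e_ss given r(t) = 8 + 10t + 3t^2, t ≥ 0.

System type = 2 (two poles at s=0). Taking each input component in turn:
  • 8: tracked with zero error.
  • 10t: tracked with zero error.
  • 3t^2: e_ss = 6/K_a with K_a=216/8645 → 8645/36.
Total e_ss = 8645/36.

8645/36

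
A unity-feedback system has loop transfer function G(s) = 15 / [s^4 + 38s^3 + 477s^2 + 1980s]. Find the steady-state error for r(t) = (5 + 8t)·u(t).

1056

Lowest-order denominator term is 1980s, so the open loop has 1 pole at the origin → type 1 system. Taking each input component in turn:
  • 5: tracked with zero error.
  • 8t: e_ss = 8/K_v with K_v=1/132 → 1056.
Total e_ss = 1056.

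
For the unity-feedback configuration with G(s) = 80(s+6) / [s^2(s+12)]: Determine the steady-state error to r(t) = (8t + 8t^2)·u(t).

The open loop has two poles at the origin → type 2 system. Taking each input component in turn:
  • 8t: tracked with zero error.
  • 8t^2: e_ss = 16/K_a with K_a=40 → 0.4.
Total e_ss = 0.4.

0.4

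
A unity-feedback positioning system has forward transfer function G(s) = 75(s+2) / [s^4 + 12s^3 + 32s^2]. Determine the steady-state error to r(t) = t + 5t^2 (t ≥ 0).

The denominator has no term below 32s^2 — 2 poles at s=0, type 2. By superposition:
  • t: tracked with zero error.
  • 5t^2: e_ss = 10/K_a with K_a=4.6875 → 32/15.
Total e_ss = 32/15.

32/15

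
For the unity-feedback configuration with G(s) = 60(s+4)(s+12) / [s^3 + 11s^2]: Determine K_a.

2880/11

Factoring s^2 from the denominator leaves a polynomial with constant term 11, so the system is type 2.
K_a = lim_{s→0} s^2·G(s) = 60·4·12 / 11 = 2880/11.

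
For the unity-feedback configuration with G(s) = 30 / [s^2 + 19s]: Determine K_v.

30/19

The denominator has no term below 19s — 1 pole at s=0, type 1.
K_v = lim_{s→0} s·G(s) = 30 / 19 = 30/19.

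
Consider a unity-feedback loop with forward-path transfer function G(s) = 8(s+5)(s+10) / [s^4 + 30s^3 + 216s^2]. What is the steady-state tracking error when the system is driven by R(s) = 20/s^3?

10.8

Factoring s^2 from the denominator leaves a polynomial with constant term 216, so the system is type 2.
K_a = lim_{s→0} s^2·G(s) = 8·5·10 / 216 = 50/27.
r(t) = 10t^2 gives R(s) = 20/s^3.
e_ss = 20/K_a = 20/(50/27) = 10.8.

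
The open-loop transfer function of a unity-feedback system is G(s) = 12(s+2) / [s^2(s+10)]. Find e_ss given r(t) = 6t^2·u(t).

5

System type = 2 (two poles at s=0).
K_a = lim_{s→0} s^2·G(s) = 12·2 / (10) = 2.4.
r(t) = 6t^2 gives R(s) = 12/s^3.
e_ss = 12/K_a = 12/2.4 = 5.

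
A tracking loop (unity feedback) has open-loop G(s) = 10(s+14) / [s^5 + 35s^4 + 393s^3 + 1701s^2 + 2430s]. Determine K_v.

14/243

Lowest-order denominator term is 2430s, so the open loop has 1 pole at the origin → type 1 system.
K_v = lim_{s→0} s·G(s) = 10·14 / 2430 = 14/243.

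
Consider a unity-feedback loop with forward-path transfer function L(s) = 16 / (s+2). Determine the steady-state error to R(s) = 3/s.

The open loop has no poles at the origin → type 0 system.
K_p = lim_{s→0} L(s) = 16 / (2) = 8.
e_ss = 3/(1 + K_p) = 3/9 = 1/3.

1/3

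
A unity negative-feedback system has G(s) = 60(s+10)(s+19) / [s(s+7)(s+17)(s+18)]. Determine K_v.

1900/357

One free integrator in G(s): this is a type 1 system.
K_v = lim_{s→0} s·G(s) = 60·10·19 / (7·17·18) = 1900/357.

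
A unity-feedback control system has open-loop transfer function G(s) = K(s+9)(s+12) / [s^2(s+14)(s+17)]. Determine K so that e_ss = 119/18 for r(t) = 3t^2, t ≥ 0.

2

The open loop has two poles at the origin → type 2 system.
K_a = lim_{s→0} s^2·G(s) = K·9·12 / (14·17) = (54/119)·K.
e_ss = 6/K_a = 119/18 ⇒ K_a = 108/119 ⇒ K = (108/119)/(54/119) = 2.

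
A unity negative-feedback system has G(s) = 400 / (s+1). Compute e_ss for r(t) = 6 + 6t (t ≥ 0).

System type = 0 (no poles at s=0). Treating each term separately:
  • 6: e_ss = 6/(1+K_p) with K_p=400 → 6/401.
  • 6t: a type-0 system cannot track it, e_ss → ∞.
The unbounded component dominates.

infinity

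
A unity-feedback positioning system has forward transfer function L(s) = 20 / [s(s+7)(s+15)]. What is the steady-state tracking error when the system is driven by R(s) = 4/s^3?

infinity

System type = 1 (one pole at s=0).
For a type-1 system K_a = 0, so e_ss to a parabolic input is unbounded.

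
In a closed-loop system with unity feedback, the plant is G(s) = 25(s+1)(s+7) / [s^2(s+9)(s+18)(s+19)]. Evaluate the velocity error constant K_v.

K_v = lim_{s→0} s·G(s); with 2 poles at the origin the limit diverges, so K_v = ∞.

infinity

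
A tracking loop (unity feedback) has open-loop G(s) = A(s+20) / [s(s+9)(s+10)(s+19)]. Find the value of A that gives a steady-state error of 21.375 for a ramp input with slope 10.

40

The open loop has one pole at the origin → type 1 system.
K_v = lim_{s→0} s·G(s) = A·20 / (9·10·19) = (2/171)·A.
e_ss = 10/K_v = 21.375 ⇒ K_v = 80/171 ⇒ A = (80/171)/(2/171) = 40.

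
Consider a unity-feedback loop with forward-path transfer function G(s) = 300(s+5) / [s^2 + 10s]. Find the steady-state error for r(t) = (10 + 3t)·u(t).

Lowest-order denominator term is 10s, so the open loop has 1 pole at the origin → type 1 system. By superposition:
  • 10: tracked with zero error.
  • 3t: e_ss = 3/K_v with K_v=150 → 0.02.
Total e_ss = 0.02.

0.02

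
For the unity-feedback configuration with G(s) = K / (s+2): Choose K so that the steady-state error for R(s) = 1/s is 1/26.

No free integrators in G(s): this is a type 0 system.
K_p = lim_{s→0} G(s) = K / (2) = 0.5·K.
e_ss = 1/(1 + K_p) = 1/26 ⇒ 1 + 0.5·K = 26 ⇒ K = 50.

50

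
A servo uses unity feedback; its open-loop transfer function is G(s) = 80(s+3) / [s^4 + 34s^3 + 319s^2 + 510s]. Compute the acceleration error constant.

0

Factoring s from the denominator leaves a polynomial with constant term 510, so the system is type 1.
K_a = lim_{s→0} s^2·G(s) = 0 (the extra factor of s kills the finite limit).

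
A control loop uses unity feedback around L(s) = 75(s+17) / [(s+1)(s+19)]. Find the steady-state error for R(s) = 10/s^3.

infinity

The open loop has no poles at the origin → type 0 system.
K_a = lim_{s→0} s^2·L(s) = 0; the steady-state error to this parabolic input grows without bound.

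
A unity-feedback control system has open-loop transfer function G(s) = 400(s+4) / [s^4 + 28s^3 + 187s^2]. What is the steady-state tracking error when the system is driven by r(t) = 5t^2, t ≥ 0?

187/160

Factoring s^2 from the denominator leaves a polynomial with constant term 187, so the system is type 2.
K_a = lim_{s→0} s^2·G(s) = 400·4 / 187 = 1600/187.
r(t) = 5t^2 gives R(s) = 10/s^3.
e_ss = 10/K_a = 10/(1600/187) = 187/160.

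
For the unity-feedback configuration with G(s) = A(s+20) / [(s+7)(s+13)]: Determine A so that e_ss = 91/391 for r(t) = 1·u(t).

System type = 0 (no poles at s=0).
K_p = lim_{s→0} G(s) = A·20 / (7·13) = (20/91)·A.
e_ss = 1/(1 + K_p) = 91/391 ⇒ 1 + (20/91)·A = 391/91 ⇒ A = 15.

15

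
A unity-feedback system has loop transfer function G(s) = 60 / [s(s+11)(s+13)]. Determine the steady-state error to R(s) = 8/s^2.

286/15

System type = 1 (one pole at s=0).
K_v = lim_{s→0} s·G(s) = 60 / (11·13) = 60/143.
e_ss = 8/K_v = 8/(60/143) = 286/15.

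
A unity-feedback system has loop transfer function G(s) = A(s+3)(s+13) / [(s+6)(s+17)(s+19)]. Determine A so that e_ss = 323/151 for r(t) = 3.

System type = 0 (no poles at s=0).
K_p = lim_{s→0} G(s) = A·3·13 / (6·17·19) = (13/646)·A.
e_ss = 3/(1 + K_p) = 323/151 ⇒ 1 + (13/646)·A = 453/323 ⇒ A = 20.

20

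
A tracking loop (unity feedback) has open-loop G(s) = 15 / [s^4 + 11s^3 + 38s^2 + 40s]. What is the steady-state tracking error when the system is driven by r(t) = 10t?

80/3

Factoring s from the denominator leaves a polynomial with constant term 40, so the system is type 1.
K_v = lim_{s→0} s·G(s) = 15 / 40 = 0.375.
e_ss = 10/K_v = 10/0.375 = 80/3.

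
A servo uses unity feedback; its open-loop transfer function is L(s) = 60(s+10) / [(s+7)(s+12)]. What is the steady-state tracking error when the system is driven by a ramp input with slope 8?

No free integrators in L(s): this is a type 0 system.
K_v = lim_{s→0} s·L(s) = 0; the steady-state error to this ramp input grows without bound.

infinity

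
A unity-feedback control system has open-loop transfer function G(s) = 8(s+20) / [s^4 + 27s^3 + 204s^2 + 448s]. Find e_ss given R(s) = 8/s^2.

22.4

Factoring s from the denominator leaves a polynomial with constant term 448, so the system is type 1.
K_v = lim_{s→0} s·G(s) = 8·20 / 448 = 5/14.
e_ss = 8/K_v = 8/(5/14) = 22.4.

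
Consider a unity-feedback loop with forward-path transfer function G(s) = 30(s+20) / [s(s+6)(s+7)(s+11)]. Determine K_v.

One free integrator in G(s): this is a type 1 system.
K_v = lim_{s→0} s·G(s) = 30·20 / (6·7·11) = 100/77.

100/77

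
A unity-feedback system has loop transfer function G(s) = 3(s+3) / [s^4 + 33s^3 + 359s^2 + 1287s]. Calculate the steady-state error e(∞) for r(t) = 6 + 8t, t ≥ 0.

1144

Factoring s from the denominator leaves a polynomial with constant term 1287, so the system is type 1. By superposition:
  • 6: tracked with zero error.
  • 8t: e_ss = 8/K_v with K_v=1/143 → 1144.
Total e_ss = 1144.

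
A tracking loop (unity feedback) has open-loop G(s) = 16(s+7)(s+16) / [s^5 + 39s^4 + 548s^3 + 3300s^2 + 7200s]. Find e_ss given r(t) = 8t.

225/7

Factoring s from the denominator leaves a polynomial with constant term 7200, so the system is type 1.
K_v = lim_{s→0} s·G(s) = 16·7·16 / 7200 = 56/225.
e_ss = 8/K_v = 8/(56/225) = 225/7.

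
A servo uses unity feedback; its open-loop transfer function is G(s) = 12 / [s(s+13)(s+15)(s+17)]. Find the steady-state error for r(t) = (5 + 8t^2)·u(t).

infinity

System type = 1 (one pole at s=0). By superposition:
  • 5: tracked with zero error.
  • 8t^2: a type-1 system cannot track it, e_ss → ∞.
The unbounded component dominates.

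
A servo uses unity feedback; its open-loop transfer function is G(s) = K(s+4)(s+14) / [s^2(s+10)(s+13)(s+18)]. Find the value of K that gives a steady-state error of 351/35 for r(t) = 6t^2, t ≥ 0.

50

The open loop has two poles at the origin → type 2 system.
K_a = lim_{s→0} s^2·G(s) = K·4·14 / (10·13·18) = (14/585)·K.
e_ss = 12/K_a = 351/35 ⇒ K_a = 140/117 ⇒ K = (140/117)/(14/585) = 50.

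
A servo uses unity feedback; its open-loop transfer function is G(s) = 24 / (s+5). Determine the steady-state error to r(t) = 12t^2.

The open loop has no poles at the origin → type 0 system.
K_a = lim_{s→0} s^2·G(s) = 0; the steady-state error to this parabolic input grows without bound.

infinity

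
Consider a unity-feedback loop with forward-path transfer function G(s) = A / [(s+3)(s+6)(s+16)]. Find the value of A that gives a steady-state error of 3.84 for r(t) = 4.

12

The open loop has no poles at the origin → type 0 system.
K_p = lim_{s→0} G(s) = A / (3·6·16) = (1/288)·A.
e_ss = 4/(1 + K_p) = 3.84 ⇒ 1 + (1/288)·A = 25/24 ⇒ A = 12.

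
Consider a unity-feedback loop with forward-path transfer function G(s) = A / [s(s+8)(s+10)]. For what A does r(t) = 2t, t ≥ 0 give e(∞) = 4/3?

120

One free integrator in G(s): this is a type 1 system.
K_v = lim_{s→0} s·G(s) = A / (8·10) = 0.0125·A.
e_ss = 2/K_v = 4/3 ⇒ K_v = 1.5 ⇒ A = 1.5/0.0125 = 120.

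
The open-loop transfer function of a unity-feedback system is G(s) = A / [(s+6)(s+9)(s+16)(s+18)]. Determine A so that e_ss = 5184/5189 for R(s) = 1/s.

G(s) has no factors of s in the denominator, so the system is type 0.
K_p = lim_{s→0} G(s) = A / (6·9·16·18) = (1/15552)·A.
e_ss = 1/(1 + K_p) = 5184/5189 ⇒ 1 + (1/15552)·A = 5189/5184 ⇒ A = 15.

15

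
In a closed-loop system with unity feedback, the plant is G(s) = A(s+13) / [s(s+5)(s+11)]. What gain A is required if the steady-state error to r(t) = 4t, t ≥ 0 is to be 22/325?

250

The open loop has one pole at the origin → type 1 system.
K_v = lim_{s→0} s·G(s) = A·13 / (5·11) = (13/55)·A.
e_ss = 4/K_v = 22/325 ⇒ K_v = 650/11 ⇒ A = (650/11)/(13/55) = 250.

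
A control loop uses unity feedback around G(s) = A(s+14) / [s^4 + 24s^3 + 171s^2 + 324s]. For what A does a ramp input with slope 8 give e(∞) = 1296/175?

The denominator has no term below 324s — 1 pole at s=0, type 1.
K_v = lim_{s→0} s·G(s) = A·14 / 324 = (7/162)·A.
e_ss = 8/K_v = 1296/175 ⇒ K_v = 175/162 ⇒ A = (175/162)/(7/162) = 25.

25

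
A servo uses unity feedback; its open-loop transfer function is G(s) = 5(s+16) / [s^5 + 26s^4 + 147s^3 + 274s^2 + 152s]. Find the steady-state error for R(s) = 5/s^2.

9.5

Factoring s from the denominator leaves a polynomial with constant term 152, so the system is type 1.
K_v = lim_{s→0} s·G(s) = 5·16 / 152 = 10/19.
e_ss = 5/K_v = 5/(10/19) = 9.5.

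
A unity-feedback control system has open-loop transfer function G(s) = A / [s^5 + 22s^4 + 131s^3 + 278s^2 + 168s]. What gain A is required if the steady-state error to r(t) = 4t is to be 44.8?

15

The denominator has no term below 168s — 1 pole at s=0, type 1.
K_v = lim_{s→0} s·G(s) = A / 168 = (1/168)·A.
e_ss = 4/K_v = 44.8 ⇒ K_v = 5/56 ⇒ A = (5/56)/(1/168) = 15.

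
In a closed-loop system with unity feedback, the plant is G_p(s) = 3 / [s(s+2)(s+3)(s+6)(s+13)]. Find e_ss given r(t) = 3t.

G_p(s) has one factor of s in the denominator, so the system is type 1.
K_v = lim_{s→0} s·G_p(s) = 3 / (2·3·6·13) = 1/156.
e_ss = 3/K_v = 3/(1/156) = 468.

468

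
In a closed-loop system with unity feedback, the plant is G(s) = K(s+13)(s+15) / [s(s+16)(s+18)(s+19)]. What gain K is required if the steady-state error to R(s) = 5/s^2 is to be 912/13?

2

G(s) has one factor of s in the denominator, so the system is type 1.
K_v = lim_{s→0} s·G(s) = K·13·15 / (16·18·19) = (65/1824)·K.
e_ss = 5/K_v = 912/13 ⇒ K_v = 65/912 ⇒ K = (65/912)/(65/1824) = 2.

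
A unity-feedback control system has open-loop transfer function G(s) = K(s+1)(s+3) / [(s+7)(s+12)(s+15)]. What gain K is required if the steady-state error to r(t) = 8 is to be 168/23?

40

System type = 0 (no poles at s=0).
K_p = lim_{s→0} G(s) = K·1·3 / (7·12·15) = (1/420)·K.
e_ss = 8/(1 + K_p) = 168/23 ⇒ 1 + (1/420)·K = 23/21 ⇒ K = 40.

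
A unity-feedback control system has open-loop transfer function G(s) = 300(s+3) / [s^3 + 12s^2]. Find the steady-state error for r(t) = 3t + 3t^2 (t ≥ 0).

0.08

The denominator has no term below 12s^2 — 2 poles at s=0, type 2. Taking each input component in turn:
  • 3t: tracked with zero error.
  • 3t^2: e_ss = 6/K_a with K_a=75 → 0.08.
Total e_ss = 0.08.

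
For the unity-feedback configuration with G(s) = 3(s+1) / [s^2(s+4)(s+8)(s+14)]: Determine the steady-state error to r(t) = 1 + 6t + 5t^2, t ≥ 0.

G(s) has two factors of s in the denominator, so the system is type 2. Taking each input component in turn:
  • 1: tracked with zero error.
  • 6t: tracked with zero error.
  • 5t^2: e_ss = 10/K_a with K_a=3/448 → 4480/3.
Total e_ss = 4480/3.

4480/3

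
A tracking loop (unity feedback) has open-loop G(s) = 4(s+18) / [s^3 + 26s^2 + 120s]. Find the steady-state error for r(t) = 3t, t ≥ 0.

The denominator has no term below 120s — 1 pole at s=0, type 1.
K_v = lim_{s→0} s·G(s) = 4·18 / 120 = 0.6.
e_ss = 3/K_v = 3/0.6 = 5.

5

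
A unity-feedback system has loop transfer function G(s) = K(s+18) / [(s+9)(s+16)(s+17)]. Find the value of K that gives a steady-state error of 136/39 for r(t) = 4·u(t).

No free integrators in G(s): this is a type 0 system.
K_p = lim_{s→0} G(s) = K·18 / (9·16·17) = (1/136)·K.
e_ss = 4/(1 + K_p) = 136/39 ⇒ 1 + (1/136)·K = 39/34 ⇒ K = 20.

20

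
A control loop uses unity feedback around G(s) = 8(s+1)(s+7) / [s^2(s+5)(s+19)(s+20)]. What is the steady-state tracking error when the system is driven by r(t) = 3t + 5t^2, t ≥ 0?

System type = 2 (two poles at s=0). Treating each term separately:
  • 3t: tracked with zero error.
  • 5t^2: e_ss = 10/K_a with K_a=14/475 → 2375/7.
Total e_ss = 2375/7.

2375/7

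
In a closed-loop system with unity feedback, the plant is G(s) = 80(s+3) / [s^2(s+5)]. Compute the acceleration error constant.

G(s) has two factors of s in the denominator, so the system is type 2.
K_a = lim_{s→0} s^2·G(s) = 80·3 / (5) = 48.

48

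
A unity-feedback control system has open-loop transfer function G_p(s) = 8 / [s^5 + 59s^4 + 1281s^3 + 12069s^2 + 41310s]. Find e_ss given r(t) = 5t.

25818.75

The denominator has no term below 41310s — 1 pole at s=0, type 1.
K_v = lim_{s→0} s·G_p(s) = 8 / 41310 = 4/20655.
e_ss = 5/K_v = 5/(4/20655) = 25818.75.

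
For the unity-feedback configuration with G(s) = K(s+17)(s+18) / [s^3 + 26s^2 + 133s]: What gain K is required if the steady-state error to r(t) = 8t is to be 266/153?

2

Factoring s from the denominator leaves a polynomial with constant term 133, so the system is type 1.
K_v = lim_{s→0} s·G(s) = K·17·18 / 133 = (306/133)·K.
e_ss = 8/K_v = 266/153 ⇒ K_v = 612/133 ⇒ K = (612/133)/(306/133) = 2.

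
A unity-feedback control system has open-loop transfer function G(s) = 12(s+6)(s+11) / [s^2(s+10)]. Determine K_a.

79.2

System type = 2 (two poles at s=0).
K_a = lim_{s→0} s^2·G(s) = 12·6·11 / (10) = 79.2.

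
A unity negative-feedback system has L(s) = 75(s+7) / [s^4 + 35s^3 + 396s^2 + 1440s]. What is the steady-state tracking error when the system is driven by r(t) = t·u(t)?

96/35

Lowest-order denominator term is 1440s, so the open loop has 1 pole at the origin → type 1 system.
K_v = lim_{s→0} s·L(s) = 75·7 / 1440 = 35/96.
e_ss = 1/K_v = 1/(35/96) = 96/35.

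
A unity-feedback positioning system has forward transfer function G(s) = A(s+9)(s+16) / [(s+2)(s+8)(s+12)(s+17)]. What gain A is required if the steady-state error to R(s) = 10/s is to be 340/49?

10

G(s) has no factors of s in the denominator, so the system is type 0.
K_p = lim_{s→0} G(s) = A·9·16 / (2·8·12·17) = (3/68)·A.
e_ss = 10/(1 + K_p) = 340/49 ⇒ 1 + (3/68)·A = 49/34 ⇒ A = 10.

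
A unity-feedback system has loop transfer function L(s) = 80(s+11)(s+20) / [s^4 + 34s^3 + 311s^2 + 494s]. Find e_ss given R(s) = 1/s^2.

247/8800

Lowest-order denominator term is 494s, so the open loop has 1 pole at the origin → type 1 system.
K_v = lim_{s→0} s·L(s) = 80·11·20 / 494 = 8800/247.
e_ss = 1/K_v = 1/(8800/247) = 247/8800.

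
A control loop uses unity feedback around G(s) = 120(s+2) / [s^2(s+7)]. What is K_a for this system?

G(s) has two factors of s in the denominator, so the system is type 2.
K_a = lim_{s→0} s^2·G(s) = 120·2 / (7) = 240/7.

240/7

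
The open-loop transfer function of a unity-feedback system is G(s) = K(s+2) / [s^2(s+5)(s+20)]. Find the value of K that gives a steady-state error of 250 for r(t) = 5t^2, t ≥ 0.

Two free integrators in G(s): this is a type 2 system.
K_a = lim_{s→0} s^2·G(s) = K·2 / (5·20) = 0.02·K.
e_ss = 10/K_a = 250 ⇒ K_a = 0.04 ⇒ K = 0.04/0.02 = 2.

2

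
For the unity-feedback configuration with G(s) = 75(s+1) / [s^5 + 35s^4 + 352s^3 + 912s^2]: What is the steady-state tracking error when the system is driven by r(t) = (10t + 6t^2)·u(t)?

Factoring s^2 from the denominator leaves a polynomial with constant term 912, so the system is type 2. Taking each input component in turn:
  • 10t: tracked with zero error.
  • 6t^2: e_ss = 12/K_a with K_a=25/304 → 145.92.
Total e_ss = 145.92.

145.92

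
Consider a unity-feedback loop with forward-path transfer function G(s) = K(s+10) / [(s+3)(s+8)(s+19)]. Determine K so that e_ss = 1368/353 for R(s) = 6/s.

25

No free integrators in G(s): this is a type 0 system.
K_p = lim_{s→0} G(s) = K·10 / (3·8·19) = (5/228)·K.
e_ss = 6/(1 + K_p) = 1368/353 ⇒ 1 + (5/228)·K = 353/228 ⇒ K = 25.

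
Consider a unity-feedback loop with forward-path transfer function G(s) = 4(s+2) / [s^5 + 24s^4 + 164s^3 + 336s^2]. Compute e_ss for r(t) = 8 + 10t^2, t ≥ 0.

840

Factoring s^2 from the denominator leaves a polynomial with constant term 336, so the system is type 2. By superposition:
  • 8: tracked with zero error.
  • 10t^2: e_ss = 20/K_a with K_a=1/42 → 840.
Total e_ss = 840.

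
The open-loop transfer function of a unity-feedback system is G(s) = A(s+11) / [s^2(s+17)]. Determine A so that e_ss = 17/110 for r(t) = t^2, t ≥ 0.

G(s) has two factors of s in the denominator, so the system is type 2.
K_a = lim_{s→0} s^2·G(s) = A·11 / (17) = (11/17)·A.
e_ss = 2/K_a = 17/110 ⇒ K_a = 220/17 ⇒ A = (220/17)/(11/17) = 20.

20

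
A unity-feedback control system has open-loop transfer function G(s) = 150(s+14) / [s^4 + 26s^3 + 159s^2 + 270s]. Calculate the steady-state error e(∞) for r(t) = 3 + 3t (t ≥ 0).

27/70

The denominator has no term below 270s — 1 pole at s=0, type 1. Taking each input component in turn:
  • 3: tracked with zero error.
  • 3t: e_ss = 3/K_v with K_v=70/9 → 27/70.
Total e_ss = 27/70.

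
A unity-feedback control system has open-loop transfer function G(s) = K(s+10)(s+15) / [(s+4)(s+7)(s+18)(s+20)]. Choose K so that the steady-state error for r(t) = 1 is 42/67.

40

No free integrators in G(s): this is a type 0 system.
K_p = lim_{s→0} G(s) = K·10·15 / (4·7·18·20) = (5/336)·K.
e_ss = 1/(1 + K_p) = 42/67 ⇒ 1 + (5/336)·K = 67/42 ⇒ K = 40.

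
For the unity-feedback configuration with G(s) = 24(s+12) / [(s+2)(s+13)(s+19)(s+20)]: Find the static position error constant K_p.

G(s) has no factors of s in the denominator, so the system is type 0.
K_p = lim_{s→0} G(s) = 24·12 / (2·13·19·20) = 36/1235.

36/1235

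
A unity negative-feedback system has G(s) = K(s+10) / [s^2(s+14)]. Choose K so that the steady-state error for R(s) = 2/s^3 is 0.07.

G(s) has two factors of s in the denominator, so the system is type 2.
K_a = lim_{s→0} s^2·G(s) = K·10 / (14) = (5/7)·K.
e_ss = 2/K_a = 0.07 ⇒ K_a = 200/7 ⇒ K = (200/7)/(5/7) = 40.

40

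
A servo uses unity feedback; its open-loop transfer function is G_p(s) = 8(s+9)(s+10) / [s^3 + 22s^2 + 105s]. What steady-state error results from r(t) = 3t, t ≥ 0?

Lowest-order denominator term is 105s, so the open loop has 1 pole at the origin → type 1 system.
K_v = lim_{s→0} s·G_p(s) = 8·9·10 / 105 = 48/7.
e_ss = 3/K_v = 3/(48/7) = 0.4375.

0.4375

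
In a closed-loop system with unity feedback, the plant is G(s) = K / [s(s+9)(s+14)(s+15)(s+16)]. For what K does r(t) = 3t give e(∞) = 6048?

15

One free integrator in G(s): this is a type 1 system.
K_v = lim_{s→0} s·G(s) = K / (9·14·15·16) = (1/30240)·K.
e_ss = 3/K_v = 6048 ⇒ K_v = 1/2016 ⇒ K = (1/2016)/(1/30240) = 15.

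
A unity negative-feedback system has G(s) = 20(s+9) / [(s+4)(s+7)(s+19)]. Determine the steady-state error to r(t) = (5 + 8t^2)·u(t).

No free integrators in G(s): this is a type 0 system. Taking each input component in turn:
  • 5: e_ss = 5/(1+K_p) with K_p=45/133 → 665/178.
  • 8t^2: a type-0 system cannot track it, e_ss → ∞.
The unbounded component dominates.

infinity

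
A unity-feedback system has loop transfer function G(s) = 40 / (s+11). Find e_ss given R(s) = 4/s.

44/51

The open loop has no poles at the origin → type 0 system.
K_p = lim_{s→0} G(s) = 40 / (11) = 40/11.
e_ss = 4/(1 + K_p) = 4/(51/11) = 44/51.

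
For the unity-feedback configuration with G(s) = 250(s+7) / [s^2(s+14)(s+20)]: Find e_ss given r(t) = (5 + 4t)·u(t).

System type = 2 (two poles at s=0). By superposition:
  • 5: tracked with zero error.
  • 4t: tracked with zero error.
Total e_ss = 0.

0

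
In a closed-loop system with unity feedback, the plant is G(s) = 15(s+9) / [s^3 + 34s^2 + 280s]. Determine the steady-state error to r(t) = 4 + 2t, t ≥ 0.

The denominator has no term below 280s — 1 pole at s=0, type 1. Treating each term separately:
  • 4: tracked with zero error.
  • 2t: e_ss = 2/K_v with K_v=27/56 → 112/27.
Total e_ss = 112/27.

112/27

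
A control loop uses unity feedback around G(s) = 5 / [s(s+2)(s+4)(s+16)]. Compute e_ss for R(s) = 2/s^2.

51.2

G(s) has one factor of s in the denominator, so the system is type 1.
K_v = lim_{s→0} s·G(s) = 5 / (2·4·16) = 5/128.
e_ss = 2/K_v = 2/(5/128) = 51.2.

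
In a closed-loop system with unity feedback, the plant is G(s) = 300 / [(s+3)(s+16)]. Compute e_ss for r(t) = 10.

40/29

The open loop has no poles at the origin → type 0 system.
K_p = lim_{s→0} G(s) = 300 / (3·16) = 6.25.
e_ss = 10/(1 + K_p) = 10/7.25 = 40/29.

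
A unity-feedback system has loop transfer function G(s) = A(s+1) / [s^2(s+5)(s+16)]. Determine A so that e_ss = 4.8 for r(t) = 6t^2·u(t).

G(s) has two factors of s in the denominator, so the system is type 2.
K_a = lim_{s→0} s^2·G(s) = A·1 / (5·16) = 0.0125·A.
e_ss = 12/K_a = 4.8 ⇒ K_a = 2.5 ⇒ A = 2.5/0.0125 = 200.

200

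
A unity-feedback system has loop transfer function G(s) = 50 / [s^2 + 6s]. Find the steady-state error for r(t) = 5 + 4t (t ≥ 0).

The denominator has no term below 6s — 1 pole at s=0, type 1. Treating each term separately:
  • 5: tracked with zero error.
  • 4t: e_ss = 4/K_v with K_v=25/3 → 0.48.
Total e_ss = 0.48.

0.48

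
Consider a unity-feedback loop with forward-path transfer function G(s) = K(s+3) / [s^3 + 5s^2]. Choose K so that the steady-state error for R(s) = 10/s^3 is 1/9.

150

The denominator has no term below 5s^2 — 2 poles at s=0, type 2.
K_a = lim_{s→0} s^2·G(s) = K·3 / 5 = 0.6·K.
e_ss = 10/K_a = 1/9 ⇒ K_a = 90 ⇒ K = 90/0.6 = 150.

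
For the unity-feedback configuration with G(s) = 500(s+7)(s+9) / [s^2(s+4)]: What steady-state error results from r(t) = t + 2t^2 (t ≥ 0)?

Two free integrators in G(s): this is a type 2 system. By superposition:
  • t: tracked with zero error.
  • 2t^2: e_ss = 4/K_a with K_a=7875 → 4/7875.
Total e_ss = 4/7875.

4/7875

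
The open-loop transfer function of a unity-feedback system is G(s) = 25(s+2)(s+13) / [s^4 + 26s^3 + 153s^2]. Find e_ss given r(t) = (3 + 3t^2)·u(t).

The denominator has no term below 153s^2 — 2 poles at s=0, type 2. Taking each input component in turn:
  • 3: tracked with zero error.
  • 3t^2: e_ss = 6/K_a with K_a=650/153 → 459/325.
Total e_ss = 459/325.

459/325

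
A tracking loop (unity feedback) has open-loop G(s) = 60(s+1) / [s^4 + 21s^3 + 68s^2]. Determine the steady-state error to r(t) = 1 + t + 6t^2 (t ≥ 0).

13.6

Lowest-order denominator term is 68s^2, so the open loop has 2 poles at the origin → type 2 system. Treating each term separately:
  • 1: tracked with zero error.
  • t: tracked with zero error.
  • 6t^2: e_ss = 12/K_a with K_a=15/17 → 13.6.
Total e_ss = 13.6.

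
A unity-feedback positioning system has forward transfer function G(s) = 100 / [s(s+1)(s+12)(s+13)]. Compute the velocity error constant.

The open loop has one pole at the origin → type 1 system.
K_v = lim_{s→0} s·G(s) = 100 / (1·12·13) = 25/39.

25/39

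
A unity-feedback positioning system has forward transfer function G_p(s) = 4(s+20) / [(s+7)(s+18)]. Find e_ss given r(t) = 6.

378/103

G_p(s) has no factors of s in the denominator, so the system is type 0.
K_p = lim_{s→0} G_p(s) = 4·20 / (7·18) = 40/63.
e_ss = 6/(1 + K_p) = 6/(103/63) = 378/103.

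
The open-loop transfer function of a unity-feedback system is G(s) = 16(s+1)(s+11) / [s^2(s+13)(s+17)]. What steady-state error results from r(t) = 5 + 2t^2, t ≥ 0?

221/44

The open loop has two poles at the origin → type 2 system. Treating each term separately:
  • 5: tracked with zero error.
  • 2t^2: e_ss = 4/K_a with K_a=176/221 → 221/44.
Total e_ss = 221/44.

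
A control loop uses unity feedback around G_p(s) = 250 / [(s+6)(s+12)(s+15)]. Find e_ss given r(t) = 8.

The open loop has no poles at the origin → type 0 system.
K_p = lim_{s→0} G_p(s) = 250 / (6·12·15) = 25/108.
e_ss = 8/(1 + K_p) = 8/(133/108) = 864/133.

864/133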